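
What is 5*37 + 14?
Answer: 199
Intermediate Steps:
5*37 + 14 = 185 + 14 = 199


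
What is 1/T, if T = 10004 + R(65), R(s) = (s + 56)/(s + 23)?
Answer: 8/80043 ≈ 9.9946e-5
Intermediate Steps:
R(s) = (56 + s)/(23 + s)
T = 80043/8 (T = 10004 + (56 + 65)/(23 + 65) = 10004 + 121/88 = 10004 + (1/88)*121 = 10004 + 11/8 = 80043/8 ≈ 10005.)
1/T = 1/(80043/8) = 8/80043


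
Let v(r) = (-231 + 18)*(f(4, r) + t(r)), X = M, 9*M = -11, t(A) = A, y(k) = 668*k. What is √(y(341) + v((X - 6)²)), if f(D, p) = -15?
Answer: √17809698/9 ≈ 468.91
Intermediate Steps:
M = -11/9 (M = (⅑)*(-11) = -11/9 ≈ -1.2222)
X = -11/9 ≈ -1.2222
v(r) = 3195 - 213*r (v(r) = (-231 + 18)*(-15 + r) = -213*(-15 + r) = 3195 - 213*r)
√(y(341) + v((X - 6)²)) = √(668*341 + (3195 - 213*(-11/9 - 6)²)) = √(227788 + (3195 - 213*(-65/9)²)) = √(227788 + (3195 - 213*4225/81)) = √(227788 + (3195 - 299975/27)) = √(227788 - 213710/27) = √(5936566/27) = √17809698/9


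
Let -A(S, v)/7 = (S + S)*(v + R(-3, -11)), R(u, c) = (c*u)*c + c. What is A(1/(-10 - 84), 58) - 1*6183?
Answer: -292813/47 ≈ -6230.1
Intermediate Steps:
R(u, c) = c + u*c**2 (R(u, c) = u*c**2 + c = c + u*c**2)
A(S, v) = -14*S*(-374 + v) (A(S, v) = -7*(S + S)*(v - 11*(1 - 11*(-3))) = -7*2*S*(v - 11*(1 + 33)) = -7*2*S*(v - 11*34) = -7*2*S*(v - 374) = -7*2*S*(-374 + v) = -14*S*(-374 + v))
A(1/(-10 - 84), 58) - 1*6183 = 14*(374 - 1*58)/(-10 - 84) - 1*6183 = 14*(374 - 58)/(-94) - 6183 = 14*(-1/94)*316 - 6183 = -2212/47 - 6183 = -292813/47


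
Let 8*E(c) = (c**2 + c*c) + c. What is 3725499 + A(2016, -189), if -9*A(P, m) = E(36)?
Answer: 7450925/2 ≈ 3.7255e+6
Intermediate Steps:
E(c) = c**2/4 + c/8 (E(c) = ((c**2 + c*c) + c)/8 = ((c**2 + c**2) + c)/8 = (2*c**2 + c)/8 = (c + 2*c**2)/8 = c**2/4 + c/8)
A(P, m) = -73/2 (A(P, m) = -36*(1 + 2*36)/72 = -36*(1 + 72)/72 = -36*73/72 = -1/9*657/2 = -73/2)
3725499 + A(2016, -189) = 3725499 - 73/2 = 7450925/2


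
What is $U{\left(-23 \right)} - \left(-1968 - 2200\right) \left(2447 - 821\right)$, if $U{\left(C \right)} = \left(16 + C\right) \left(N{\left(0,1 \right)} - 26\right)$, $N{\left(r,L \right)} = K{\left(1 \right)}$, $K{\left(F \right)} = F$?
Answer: $6777343$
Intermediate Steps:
$N{\left(r,L \right)} = 1$
$U{\left(C \right)} = -400 - 25 C$ ($U{\left(C \right)} = \left(16 + C\right) \left(1 - 26\right) = \left(16 + C\right) \left(-25\right) = -400 - 25 C$)
$U{\left(-23 \right)} - \left(-1968 - 2200\right) \left(2447 - 821\right) = \left(-400 - -575\right) - \left(-1968 - 2200\right) \left(2447 - 821\right) = \left(-400 + 575\right) - \left(-4168\right) 1626 = 175 - -6777168 = 175 + 6777168 = 6777343$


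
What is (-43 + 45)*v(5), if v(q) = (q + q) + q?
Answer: 30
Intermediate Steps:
v(q) = 3*q (v(q) = 2*q + q = 3*q)
(-43 + 45)*v(5) = (-43 + 45)*(3*5) = 2*15 = 30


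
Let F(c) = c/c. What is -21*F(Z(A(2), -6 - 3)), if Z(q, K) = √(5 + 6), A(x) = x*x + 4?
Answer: -21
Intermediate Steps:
A(x) = 4 + x² (A(x) = x² + 4 = 4 + x²)
Z(q, K) = √11
F(c) = 1
-21*F(Z(A(2), -6 - 3)) = -21*1 = -21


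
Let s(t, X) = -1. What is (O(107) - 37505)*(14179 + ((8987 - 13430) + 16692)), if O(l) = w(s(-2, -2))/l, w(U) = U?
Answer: -106056515408/107 ≈ -9.9118e+8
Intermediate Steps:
O(l) = -1/l
(O(107) - 37505)*(14179 + ((8987 - 13430) + 16692)) = (-1/107 - 37505)*(14179 + ((8987 - 13430) + 16692)) = (-1*1/107 - 37505)*(14179 + (-4443 + 16692)) = (-1/107 - 37505)*(14179 + 12249) = -4013036/107*26428 = -106056515408/107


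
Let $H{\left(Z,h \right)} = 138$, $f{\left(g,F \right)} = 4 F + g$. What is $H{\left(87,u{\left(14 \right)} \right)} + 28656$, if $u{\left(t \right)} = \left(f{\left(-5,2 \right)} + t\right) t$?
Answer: $28794$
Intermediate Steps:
$f{\left(g,F \right)} = g + 4 F$
$u{\left(t \right)} = t \left(3 + t\right)$ ($u{\left(t \right)} = \left(\left(-5 + 4 \cdot 2\right) + t\right) t = \left(\left(-5 + 8\right) + t\right) t = \left(3 + t\right) t = t \left(3 + t\right)$)
$H{\left(87,u{\left(14 \right)} \right)} + 28656 = 138 + 28656 = 28794$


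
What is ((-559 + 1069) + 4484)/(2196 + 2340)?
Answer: 2497/2268 ≈ 1.1010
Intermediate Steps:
((-559 + 1069) + 4484)/(2196 + 2340) = (510 + 4484)/4536 = 4994*(1/4536) = 2497/2268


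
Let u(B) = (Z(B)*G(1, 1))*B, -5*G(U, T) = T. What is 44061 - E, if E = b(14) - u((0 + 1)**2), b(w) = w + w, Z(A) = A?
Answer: 220164/5 ≈ 44033.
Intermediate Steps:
G(U, T) = -T/5
b(w) = 2*w
u(B) = -B**2/5 (u(B) = (B*(-1/5*1))*B = (B*(-1/5))*B = (-B/5)*B = -B**2/5)
E = 141/5 (E = 2*14 - (-1)*((0 + 1)**2)**2/5 = 28 - (-1)*(1**2)**2/5 = 28 - (-1)*1**2/5 = 28 - (-1)/5 = 28 - 1*(-1/5) = 28 + 1/5 = 141/5 ≈ 28.200)
44061 - E = 44061 - 1*141/5 = 44061 - 141/5 = 220164/5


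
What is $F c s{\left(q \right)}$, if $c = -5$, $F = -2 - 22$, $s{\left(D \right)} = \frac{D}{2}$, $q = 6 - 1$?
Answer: $300$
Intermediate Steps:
$q = 5$
$s{\left(D \right)} = \frac{D}{2}$ ($s{\left(D \right)} = D \frac{1}{2} = \frac{D}{2}$)
$F = -24$
$F c s{\left(q \right)} = \left(-24\right) \left(-5\right) \frac{1}{2} \cdot 5 = 120 \cdot \frac{5}{2} = 300$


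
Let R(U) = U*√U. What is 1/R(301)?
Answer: √301/90601 ≈ 0.00019149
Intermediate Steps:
R(U) = U^(3/2)
1/R(301) = 1/(301^(3/2)) = 1/(301*√301) = √301/90601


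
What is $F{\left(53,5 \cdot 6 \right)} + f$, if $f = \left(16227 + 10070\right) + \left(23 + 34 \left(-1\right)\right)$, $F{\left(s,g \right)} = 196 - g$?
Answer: $26452$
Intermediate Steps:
$f = 26286$ ($f = 26297 + \left(23 - 34\right) = 26297 - 11 = 26286$)
$F{\left(53,5 \cdot 6 \right)} + f = \left(196 - 5 \cdot 6\right) + 26286 = \left(196 - 30\right) + 26286 = 166 + 26286 = 26452$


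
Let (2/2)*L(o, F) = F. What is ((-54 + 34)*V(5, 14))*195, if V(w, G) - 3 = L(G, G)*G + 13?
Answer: -826800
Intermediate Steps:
L(o, F) = F
V(w, G) = 16 + G**2 (V(w, G) = 3 + (G*G + 13) = 3 + (G**2 + 13) = 3 + (13 + G**2) = 16 + G**2)
((-54 + 34)*V(5, 14))*195 = ((-54 + 34)*(16 + 14**2))*195 = -20*(16 + 196)*195 = -20*212*195 = -4240*195 = -826800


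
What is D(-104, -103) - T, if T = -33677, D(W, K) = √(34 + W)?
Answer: 33677 + I*√70 ≈ 33677.0 + 8.3666*I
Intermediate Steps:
D(-104, -103) - T = √(34 - 104) - 1*(-33677) = √(-70) + 33677 = I*√70 + 33677 = 33677 + I*√70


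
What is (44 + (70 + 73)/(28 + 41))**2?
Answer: 10106041/4761 ≈ 2122.7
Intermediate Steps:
(44 + (70 + 73)/(28 + 41))**2 = (44 + 143/69)**2 = (3179/69)**2 = 10106041/4761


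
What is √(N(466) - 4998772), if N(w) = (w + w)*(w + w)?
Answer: 2*I*√1032537 ≈ 2032.3*I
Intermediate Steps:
N(w) = 4*w² (N(w) = (2*w)*(2*w) = 4*w²)
√(N(466) - 4998772) = √(4*466² - 4998772) = √(4*217156 - 4998772) = √(868624 - 4998772) = √(-4130148) = 2*I*√1032537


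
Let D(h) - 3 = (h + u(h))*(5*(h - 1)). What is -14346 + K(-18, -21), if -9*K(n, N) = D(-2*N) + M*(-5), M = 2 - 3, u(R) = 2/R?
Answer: -2892577/189 ≈ -15305.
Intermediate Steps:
M = -1
D(h) = 3 + (-5 + 5*h)*(h + 2/h) (D(h) = 3 + (h + 2/h)*(5*(h - 1)) = 3 + (h + 2/h)*(5*(-1 + h)) = 3 + (h + 2/h)*(-5 + 5*h) = 3 + (-5 + 5*h)*(h + 2/h))
K(n, N) = -2 - 20*N**2/9 - 10*N/9 - 5/(9*N) (K(n, N) = -((13 - 10*(-1/(2*N)) - (-10)*N + 5*(-2*N)**2) - 1*(-5))/9 = -((13 - (-5)/N + 10*N + 5*(4*N**2)) + 5)/9 = -((13 + 5/N + 10*N + 20*N**2) + 5)/9 = -(18 + 5/N + 10*N + 20*N**2)/9 = -2 - 20*N**2/9 - 10*N/9 - 5/(9*N))
-14346 + K(-18, -21) = -14346 + (1/9)*(-5 - 20*(-21)**3 - 18*(-21) - 10*(-21)**2)/(-21) = -14346 + (1/9)*(-1/21)*(-5 - 20*(-9261) + 378 - 10*441) = -14346 + (1/9)*(-1/21)*(-5 + 185220 + 378 - 4410) = -14346 + (1/9)*(-1/21)*181183 = -14346 - 181183/189 = -2892577/189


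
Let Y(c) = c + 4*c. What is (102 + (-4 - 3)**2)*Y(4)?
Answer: 3020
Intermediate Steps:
Y(c) = 5*c
(102 + (-4 - 3)**2)*Y(4) = (102 + (-4 - 3)**2)*(5*4) = (102 + (-7)**2)*20 = (102 + 49)*20 = 151*20 = 3020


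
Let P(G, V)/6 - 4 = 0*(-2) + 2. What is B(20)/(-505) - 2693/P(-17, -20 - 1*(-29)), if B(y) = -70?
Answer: -271489/3636 ≈ -74.667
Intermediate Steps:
P(G, V) = 36 (P(G, V) = 24 + 6*(0*(-2) + 2) = 24 + 6*(0 + 2) = 24 + 6*2 = 24 + 12 = 36)
B(20)/(-505) - 2693/P(-17, -20 - 1*(-29)) = -70/(-505) - 2693/36 = -70*(-1/505) - 2693*1/36 = 14/101 - 2693/36 = -271489/3636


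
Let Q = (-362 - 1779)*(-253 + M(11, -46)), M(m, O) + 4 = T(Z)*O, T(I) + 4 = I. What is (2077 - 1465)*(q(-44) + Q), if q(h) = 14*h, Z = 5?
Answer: 396641484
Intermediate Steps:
T(I) = -4 + I
M(m, O) = -4 + O (M(m, O) = -4 + (-4 + 5)*O = -4 + 1*O = -4 + O)
Q = 648723 (Q = (-362 - 1779)*(-253 + (-4 - 46)) = -2141*(-253 - 50) = -2141*(-303) = 648723)
(2077 - 1465)*(q(-44) + Q) = (2077 - 1465)*(14*(-44) + 648723) = 612*(-616 + 648723) = 612*648107 = 396641484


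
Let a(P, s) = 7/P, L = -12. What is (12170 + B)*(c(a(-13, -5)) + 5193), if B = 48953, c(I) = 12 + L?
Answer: 317411739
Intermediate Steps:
c(I) = 0 (c(I) = 12 - 12 = 0)
(12170 + B)*(c(a(-13, -5)) + 5193) = (12170 + 48953)*(0 + 5193) = 61123*5193 = 317411739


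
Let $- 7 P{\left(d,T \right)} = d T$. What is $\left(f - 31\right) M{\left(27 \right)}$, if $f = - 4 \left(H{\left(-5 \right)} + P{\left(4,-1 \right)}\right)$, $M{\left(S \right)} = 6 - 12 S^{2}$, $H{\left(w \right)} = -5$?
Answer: $\frac{813006}{7} \approx 1.1614 \cdot 10^{5}$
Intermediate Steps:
$P{\left(d,T \right)} = - \frac{T d}{7}$ ($P{\left(d,T \right)} = - \frac{d T}{7} = - \frac{T d}{7}$)
$f = \frac{124}{7}$ ($f = - 4 \left(-5 - \left(- \frac{1}{7}\right) 4\right) = - 4 \left(-5 + \frac{4}{7}\right) = \left(-4\right) \left(- \frac{31}{7}\right) = \frac{124}{7} \approx 17.714$)
$\left(f - 31\right) M{\left(27 \right)} = \left(\frac{124}{7} - 31\right) \left(6 - 12 \cdot 27^{2}\right) = \left(\frac{124}{7} - 31\right) \left(6 - 8748\right) = - \frac{93 \left(6 - 8748\right)}{7} = \left(- \frac{93}{7}\right) \left(-8742\right) = \frac{813006}{7}$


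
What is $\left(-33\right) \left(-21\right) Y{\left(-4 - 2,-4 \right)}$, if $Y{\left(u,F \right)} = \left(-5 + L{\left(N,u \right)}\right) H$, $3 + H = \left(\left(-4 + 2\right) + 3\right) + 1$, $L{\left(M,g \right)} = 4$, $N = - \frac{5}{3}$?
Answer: $693$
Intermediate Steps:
$N = - \frac{5}{3}$ ($N = \left(-5\right) \frac{1}{3} = - \frac{5}{3} \approx -1.6667$)
$H = -1$ ($H = -3 + \left(\left(\left(-4 + 2\right) + 3\right) + 1\right) = -3 + \left(\left(-2 + 3\right) + 1\right) = -3 + \left(1 + 1\right) = -3 + 2 = -1$)
$Y{\left(u,F \right)} = 1$ ($Y{\left(u,F \right)} = \left(-5 + 4\right) \left(-1\right) = \left(-1\right) \left(-1\right) = 1$)
$\left(-33\right) \left(-21\right) Y{\left(-4 - 2,-4 \right)} = \left(-33\right) \left(-21\right) 1 = 693 \cdot 1 = 693$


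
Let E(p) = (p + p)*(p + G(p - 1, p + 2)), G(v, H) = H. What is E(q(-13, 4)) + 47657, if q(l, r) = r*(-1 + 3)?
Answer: 47945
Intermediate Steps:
q(l, r) = 2*r (q(l, r) = r*2 = 2*r)
E(p) = 2*p*(2 + 2*p) (E(p) = (p + p)*(p + (p + 2)) = (2*p)*(p + (2 + p)) = (2*p)*(2 + 2*p) = 2*p*(2 + 2*p))
E(q(-13, 4)) + 47657 = 4*(2*4)*(1 + 2*4) + 47657 = 4*8*(1 + 8) + 47657 = 4*8*9 + 47657 = 288 + 47657 = 47945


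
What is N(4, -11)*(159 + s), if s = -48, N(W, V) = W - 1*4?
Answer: 0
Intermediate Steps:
N(W, V) = -4 + W (N(W, V) = W - 4 = -4 + W)
N(4, -11)*(159 + s) = (-4 + 4)*(159 - 48) = 0*111 = 0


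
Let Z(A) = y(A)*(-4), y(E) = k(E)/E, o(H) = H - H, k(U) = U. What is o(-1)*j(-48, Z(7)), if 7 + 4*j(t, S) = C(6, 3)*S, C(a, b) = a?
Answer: 0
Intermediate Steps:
o(H) = 0
y(E) = 1 (y(E) = E/E = 1)
Z(A) = -4 (Z(A) = 1*(-4) = -4)
j(t, S) = -7/4 + 3*S/2 (j(t, S) = -7/4 + (6*S)/4 = -7/4 + 3*S/2)
o(-1)*j(-48, Z(7)) = 0*(-7/4 + (3/2)*(-4)) = 0*(-7/4 - 6) = 0*(-31/4) = 0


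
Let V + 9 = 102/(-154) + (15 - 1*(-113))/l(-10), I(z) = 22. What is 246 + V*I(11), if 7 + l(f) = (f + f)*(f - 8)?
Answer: 102314/2471 ≈ 41.406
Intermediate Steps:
l(f) = -7 + 2*f*(-8 + f) (l(f) = -7 + (f + f)*(f - 8) = -7 + (2*f)*(-8 + f) = -7 + 2*f*(-8 + f))
V = -252776/27181 (V = -9 + (102/(-154) + (15 - 1*(-113))/(-7 - 16*(-10) + 2*(-10)**2)) = -9 + (102*(-1/154) + (15 + 113)/(-7 + 160 + 2*100)) = -9 + (-51/77 + 128/(-7 + 160 + 200)) = -9 + (-51/77 + 128/353) = -9 - 8147/27181 = -252776/27181 ≈ -9.2997)
246 + V*I(11) = 246 - 252776/27181*22 = 246 - 505552/2471 = 102314/2471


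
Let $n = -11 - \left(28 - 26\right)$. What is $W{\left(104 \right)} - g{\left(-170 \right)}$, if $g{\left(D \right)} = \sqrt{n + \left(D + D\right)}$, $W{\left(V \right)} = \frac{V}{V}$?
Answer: $1 - i \sqrt{353} \approx 1.0 - 18.788 i$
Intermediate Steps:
$W{\left(V \right)} = 1$
$n = -13$ ($n = -11 - 2 = -13$)
$g{\left(D \right)} = \sqrt{-13 + 2 D}$ ($g{\left(D \right)} = \sqrt{-13 + \left(D + D\right)} = \sqrt{-13 + 2 D}$)
$W{\left(104 \right)} - g{\left(-170 \right)} = 1 - \sqrt{-13 + 2 \left(-170\right)} = 1 - \sqrt{-13 - 340} = 1 - \sqrt{-353} = 1 - i \sqrt{353}$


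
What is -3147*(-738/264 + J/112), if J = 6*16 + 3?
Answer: 7411185/1232 ≈ 6015.6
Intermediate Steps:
J = 99 (J = 96 + 3 = 99)
-3147*(-738/264 + J/112) = -3147*(-738/264 + 99/112) = -3147*(-738*1/264 + 99*(1/112)) = -3147*(-123/44 + 99/112) = -3147*(-2355/1232) = 7411185/1232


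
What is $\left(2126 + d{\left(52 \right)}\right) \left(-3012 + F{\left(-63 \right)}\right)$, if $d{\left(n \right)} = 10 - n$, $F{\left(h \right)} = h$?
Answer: $-6408300$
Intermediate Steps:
$\left(2126 + d{\left(52 \right)}\right) \left(-3012 + F{\left(-63 \right)}\right) = \left(2126 + \left(10 - 52\right)\right) \left(-3012 - 63\right) = \left(2126 + \left(10 - 52\right)\right) \left(-3075\right) = \left(2126 - 42\right) \left(-3075\right) = 2084 \left(-3075\right) = -6408300$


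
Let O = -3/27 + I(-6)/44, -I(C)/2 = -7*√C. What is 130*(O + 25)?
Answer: 29120/9 + 455*I*√6/11 ≈ 3235.6 + 101.32*I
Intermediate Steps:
I(C) = 14*√C (I(C) = -(-14)*√C = 14*√C)
O = -⅑ + 7*I*√6/22 (O = -3/27 + (14*√(-6))/44 = -3*1/27 + (14*(I*√6))*(1/44) = -⅑ + (14*I*√6)*(1/44) = -⅑ + 7*I*√6/22 ≈ -0.11111 + 0.77938*I)
130*(O + 25) = 130*((-⅑ + 7*I*√6/22) + 25) = 130*(224/9 + 7*I*√6/22) = 29120/9 + 455*I*√6/11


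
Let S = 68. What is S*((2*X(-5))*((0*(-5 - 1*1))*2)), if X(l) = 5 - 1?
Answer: 0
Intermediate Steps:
X(l) = 4
S*((2*X(-5))*((0*(-5 - 1*1))*2)) = 68*((2*4)*((0*(-5 - 1*1))*2)) = 68*(8*((0*(-5 - 1))*2)) = 68*(8*((0*(-6))*2)) = 68*(8*(0*2)) = 68*(8*0) = 68*0 = 0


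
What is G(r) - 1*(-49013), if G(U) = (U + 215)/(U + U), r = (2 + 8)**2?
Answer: 1960583/40 ≈ 49015.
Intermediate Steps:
r = 100 (r = 10**2 = 100)
G(U) = (215 + U)/(2*U) (G(U) = (215 + U)/((2*U)) = (215 + U)*(1/(2*U)) = (215 + U)/(2*U))
G(r) - 1*(-49013) = (1/2)*(215 + 100)/100 - 1*(-49013) = (1/2)*(1/100)*315 + 49013 = 63/40 + 49013 = 1960583/40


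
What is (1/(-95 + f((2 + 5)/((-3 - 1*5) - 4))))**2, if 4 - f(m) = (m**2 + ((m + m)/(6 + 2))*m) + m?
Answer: 331776/2737905625 ≈ 0.00012118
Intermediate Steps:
f(m) = 4 - m - 5*m**2/4 (f(m) = 4 - ((m**2 + ((m + m)/(6 + 2))*m) + m) = 4 - ((m**2 + ((2*m)/8)*m) + m) = 4 - ((m**2 + ((2*m)*(1/8))*m) + m) = 4 - ((m**2 + (m/4)*m) + m) = 4 - ((m**2 + m**2/4) + m) = 4 - (5*m**2/4 + m) = 4 - (m + 5*m**2/4) = 4 + (-m - 5*m**2/4) = 4 - m - 5*m**2/4)
(1/(-95 + f((2 + 5)/((-3 - 1*5) - 4))))**2 = (1/(-95 + (4 - (2 + 5)/((-3 - 1*5) - 4) - 5*(2 + 5)**2/((-3 - 1*5) - 4)**2/4)))**2 = (1/(-95 + (4 - 7/((-3 - 5) - 4) - 5*49/((-3 - 5) - 4)**2/4)))**2 = (1/(-95 + (4 - 7/(-8 - 4) - 5*49/(-8 - 4)**2/4)))**2 = (1/(-95 + (4 - 7/(-12) - 5*(7/(-12))**2/4)))**2 = (1/(-95 + (4 - 7*(-1)/12 - 5*(7*(-1/12))**2/4)))**2 = (1/(-95 + (4 - 1*(-7/12) - 5*(-7/12)**2/4)))**2 = (1/(-95 + (4 + 7/12 - 5/4*49/144)))**2 = (1/(-95 + (4 + 7/12 - 245/576)))**2 = (1/(-95 + 2395/576))**2 = (1/(-52325/576))**2 = (-576/52325)**2 = 331776/2737905625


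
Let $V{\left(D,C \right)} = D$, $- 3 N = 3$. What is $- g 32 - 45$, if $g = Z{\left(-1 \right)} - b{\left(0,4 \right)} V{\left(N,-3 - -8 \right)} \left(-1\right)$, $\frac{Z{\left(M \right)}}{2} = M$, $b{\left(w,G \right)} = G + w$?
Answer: $147$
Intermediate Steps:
$Z{\left(M \right)} = 2 M$
$N = -1$ ($N = \left(- \frac{1}{3}\right) 3 = -1$)
$g = -6$ ($g = 2 \left(-1\right) - \left(4 + 0\right) \left(-1\right) \left(-1\right) = -2 - 4 \left(-1\right) \left(-1\right) = -2 - \left(-4\right) \left(-1\right) = -2 - 4 = -6$)
$- g 32 - 45 = \left(-1\right) \left(-6\right) 32 - 45 = 6 \cdot 32 - 45 = 192 - 45 = 147$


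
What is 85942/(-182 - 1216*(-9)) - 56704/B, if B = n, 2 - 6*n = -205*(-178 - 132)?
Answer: 1140366613/85487947 ≈ 13.340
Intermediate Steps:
n = -31774/3 (n = ⅓ - (-205)*(-178 - 132)/6 = ⅓ - (-205)*(-310)/6 = ⅓ - ⅙*63550 = ⅓ - 31775/3 = -31774/3 ≈ -10591.)
B = -31774/3 ≈ -10591.
85942/(-182 - 1216*(-9)) - 56704/B = 85942/(-182 - 1216*(-9)) - 56704/(-31774/3) = 85942/(-182 - 64*(-171)) - 56704*(-3/31774) = 85942/(-182 + 10944) + 85056/15887 = 85942/10762 + 85056/15887 = 85942*(1/10762) + 85056/15887 = 42971/5381 + 85056/15887 = 1140366613/85487947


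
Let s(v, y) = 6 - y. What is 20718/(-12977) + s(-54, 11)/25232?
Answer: -27516919/17233456 ≈ -1.5967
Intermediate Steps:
20718/(-12977) + s(-54, 11)/25232 = 20718/(-12977) + (6 - 1*11)/25232 = 20718*(-1/12977) + (6 - 11)*(1/25232) = -20718/12977 - 5*1/25232 = -20718/12977 - 5/25232 = -27516919/17233456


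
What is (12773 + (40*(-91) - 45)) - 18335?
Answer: -9247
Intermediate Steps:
(12773 + (40*(-91) - 45)) - 18335 = (12773 + (-3640 - 45)) - 18335 = (12773 - 3685) - 18335 = 9088 - 18335 = -9247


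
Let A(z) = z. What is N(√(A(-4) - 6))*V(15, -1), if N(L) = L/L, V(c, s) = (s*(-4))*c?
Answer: 60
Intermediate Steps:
V(c, s) = -4*c*s (V(c, s) = (-4*s)*c = -4*c*s)
N(L) = 1
N(√(A(-4) - 6))*V(15, -1) = 1*(-4*15*(-1)) = 1*60 = 60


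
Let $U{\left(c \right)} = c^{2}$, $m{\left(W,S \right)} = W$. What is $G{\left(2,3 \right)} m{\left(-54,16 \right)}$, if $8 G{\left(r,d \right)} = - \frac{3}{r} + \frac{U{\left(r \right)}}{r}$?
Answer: $- \frac{27}{8} \approx -3.375$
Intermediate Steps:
$G{\left(r,d \right)} = - \frac{3}{8 r} + \frac{r}{8}$ ($G{\left(r,d \right)} = \frac{- \frac{3}{r} + \frac{r^{2}}{r}}{8} = \frac{- \frac{3}{r} + r}{8} = \frac{r - \frac{3}{r}}{8} = - \frac{3}{8 r} + \frac{r}{8}$)
$G{\left(2,3 \right)} m{\left(-54,16 \right)} = \frac{-3 + 2^{2}}{8 \cdot 2} \left(-54\right) = \frac{1}{8} \cdot \frac{1}{2} \left(-3 + 4\right) \left(-54\right) = \frac{1}{8} \cdot \frac{1}{2} \cdot 1 \left(-54\right) = \frac{1}{16} \left(-54\right) = - \frac{27}{8}$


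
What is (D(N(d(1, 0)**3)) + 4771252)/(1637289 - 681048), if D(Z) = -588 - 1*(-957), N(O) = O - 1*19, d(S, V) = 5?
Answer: 4771621/956241 ≈ 4.9900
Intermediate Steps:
N(O) = -19 + O (N(O) = O - 19 = -19 + O)
D(Z) = 369 (D(Z) = -588 + 957 = 369)
(D(N(d(1, 0)**3)) + 4771252)/(1637289 - 681048) = (369 + 4771252)/(1637289 - 681048) = 4771621/956241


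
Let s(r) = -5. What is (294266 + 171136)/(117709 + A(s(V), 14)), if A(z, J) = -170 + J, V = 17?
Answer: 465402/117553 ≈ 3.9591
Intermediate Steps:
(294266 + 171136)/(117709 + A(s(V), 14)) = (294266 + 171136)/(117709 + (-170 + 14)) = 465402/(117709 - 156) = 465402/117553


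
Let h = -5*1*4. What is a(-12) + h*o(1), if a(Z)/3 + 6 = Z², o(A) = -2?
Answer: 454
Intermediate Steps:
a(Z) = -18 + 3*Z²
h = -20 (h = -5*4 = -20)
a(-12) + h*o(1) = (-18 + 3*(-12)²) - 20*(-2) = (-18 + 3*144) + 40 = (-18 + 432) + 40 = 414 + 40 = 454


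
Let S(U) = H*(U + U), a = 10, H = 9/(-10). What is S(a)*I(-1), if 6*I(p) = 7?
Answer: -21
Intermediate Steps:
H = -9/10 (H = 9*(-1/10) = -9/10 ≈ -0.90000)
I(p) = 7/6 (I(p) = (1/6)*7 = 7/6)
S(U) = -9*U/5 (S(U) = -9*(U + U)/10 = -9*U/5)
S(a)*I(-1) = -9/5*10*(7/6) = -18*7/6 = -21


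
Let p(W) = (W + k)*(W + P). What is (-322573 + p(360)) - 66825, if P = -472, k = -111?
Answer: -417286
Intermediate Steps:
p(W) = (-472 + W)*(-111 + W) (p(W) = (W - 111)*(W - 472) = (-111 + W)*(-472 + W) = (-472 + W)*(-111 + W))
(-322573 + p(360)) - 66825 = (-322573 + (52392 + 360² - 583*360)) - 66825 = (-322573 + (52392 + 129600 - 209880)) - 66825 = (-322573 - 27888) - 66825 = -350461 - 66825 = -417286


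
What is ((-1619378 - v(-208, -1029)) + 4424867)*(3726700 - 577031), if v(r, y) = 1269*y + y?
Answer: 12952443672411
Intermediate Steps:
v(r, y) = 1270*y
((-1619378 - v(-208, -1029)) + 4424867)*(3726700 - 577031) = ((-1619378 - 1270*(-1029)) + 4424867)*(3726700 - 577031) = ((-1619378 - 1*(-1306830)) + 4424867)*3149669 = ((-1619378 + 1306830) + 4424867)*3149669 = (-312548 + 4424867)*3149669 = 4112319*3149669 = 12952443672411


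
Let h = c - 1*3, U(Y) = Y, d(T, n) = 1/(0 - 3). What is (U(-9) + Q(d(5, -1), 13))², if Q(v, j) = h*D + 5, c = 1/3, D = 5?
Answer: 2704/9 ≈ 300.44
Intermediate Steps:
d(T, n) = -⅓ (d(T, n) = 1/(-3) = -⅓)
c = ⅓ ≈ 0.33333
h = -8/3 (h = ⅓ - 1*3 = ⅓ - 3 = -8/3 ≈ -2.6667)
Q(v, j) = -25/3 (Q(v, j) = -8/3*5 + 5 = -40/3 + 5 = -25/3)
(U(-9) + Q(d(5, -1), 13))² = (-9 - 25/3)² = (-52/3)² = 2704/9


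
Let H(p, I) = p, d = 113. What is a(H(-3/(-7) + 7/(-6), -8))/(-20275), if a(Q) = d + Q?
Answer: -943/170310 ≈ -0.0055370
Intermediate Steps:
a(Q) = 113 + Q
a(H(-3/(-7) + 7/(-6), -8))/(-20275) = (113 + (-3/(-7) + 7/(-6)))/(-20275) = (113 + (-3*(-1/7) + 7*(-1/6)))*(-1/20275) = (113 + (3/7 - 7/6))*(-1/20275) = (113 - 31/42)*(-1/20275) = (4715/42)*(-1/20275) = -943/170310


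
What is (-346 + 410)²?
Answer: 4096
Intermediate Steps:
(-346 + 410)² = 64² = 4096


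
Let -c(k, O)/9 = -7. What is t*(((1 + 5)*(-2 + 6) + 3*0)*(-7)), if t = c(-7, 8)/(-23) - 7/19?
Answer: 228144/437 ≈ 522.07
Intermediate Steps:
c(k, O) = 63 (c(k, O) = -9*(-7) = 63)
t = -1358/437 (t = 63/(-23) - 7/19 = 63*(-1/23) - 7*1/19 = -63/23 - 7/19 = -1358/437 ≈ -3.1076)
t*(((1 + 5)*(-2 + 6) + 3*0)*(-7)) = -1358*((1 + 5)*(-2 + 6) + 3*0)*(-7)/437 = -1358*(6*4 + 0)*(-7)/437 = -1358*(24 + 0)*(-7)/437 = -32592*(-7)/437 = -1358/437*(-168) = 228144/437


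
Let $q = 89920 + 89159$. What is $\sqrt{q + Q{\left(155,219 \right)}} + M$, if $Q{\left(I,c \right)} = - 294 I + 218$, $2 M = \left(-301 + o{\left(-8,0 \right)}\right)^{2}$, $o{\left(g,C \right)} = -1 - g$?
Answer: $43218 + \sqrt{133727} \approx 43584.0$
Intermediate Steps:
$q = 179079$
$M = 43218$ ($M = \frac{\left(-301 - -7\right)^{2}}{2} = \frac{\left(-301 + \left(-1 + 8\right)\right)^{2}}{2} = \frac{\left(-301 + 7\right)^{2}}{2} = \frac{\left(-294\right)^{2}}{2} = \frac{1}{2} \cdot 86436 = 43218$)
$Q{\left(I,c \right)} = 218 - 294 I$
$\sqrt{q + Q{\left(155,219 \right)}} + M = \sqrt{179079 + \left(218 - 45570\right)} + 43218 = \sqrt{179079 - 45352} + 43218 = \sqrt{133727} + 43218 = 43218 + \sqrt{133727}$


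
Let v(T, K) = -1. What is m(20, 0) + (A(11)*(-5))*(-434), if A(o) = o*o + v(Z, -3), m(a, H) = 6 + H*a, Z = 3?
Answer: 260406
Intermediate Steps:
A(o) = -1 + o**2 (A(o) = o*o - 1 = o**2 - 1 = -1 + o**2)
m(20, 0) + (A(11)*(-5))*(-434) = (6 + 0*20) + ((-1 + 11**2)*(-5))*(-434) = (6 + 0) + ((-1 + 121)*(-5))*(-434) = 6 + (120*(-5))*(-434) = 6 - 600*(-434) = 6 + 260400 = 260406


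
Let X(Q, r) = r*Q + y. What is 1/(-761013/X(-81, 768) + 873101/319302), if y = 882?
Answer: 543930957/8237132357 ≈ 0.066034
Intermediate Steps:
X(Q, r) = 882 + Q*r (X(Q, r) = r*Q + 882 = Q*r + 882 = 882 + Q*r)
1/(-761013/X(-81, 768) + 873101/319302) = 1/(-761013/(882 - 81*768) + 873101/319302) = 1/(-761013/(882 - 62208) + 873101*(1/319302)) = 1/(-761013/(-61326) + 873101/319302) = 1/(-761013*(-1/61326) + 873101/319302) = 1/(84557/6814 + 873101/319302) = 1/(8237132357/543930957) = 543930957/8237132357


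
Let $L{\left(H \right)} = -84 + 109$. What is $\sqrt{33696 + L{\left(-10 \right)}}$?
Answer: $\sqrt{33721} \approx 183.63$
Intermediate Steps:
$L{\left(H \right)} = 25$
$\sqrt{33696 + L{\left(-10 \right)}} = \sqrt{33696 + 25} = \sqrt{33721}$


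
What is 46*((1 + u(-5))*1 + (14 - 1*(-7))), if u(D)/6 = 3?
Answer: 1840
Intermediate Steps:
u(D) = 18 (u(D) = 6*3 = 18)
46*((1 + u(-5))*1 + (14 - 1*(-7))) = 46*((1 + 18)*1 + (14 - 1*(-7))) = 46*(19*1 + (14 + 7)) = 46*(19 + 21) = 46*40 = 1840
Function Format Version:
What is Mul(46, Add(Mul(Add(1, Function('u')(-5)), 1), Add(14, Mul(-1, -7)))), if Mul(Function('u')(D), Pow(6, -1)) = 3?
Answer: 1840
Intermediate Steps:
Function('u')(D) = 18 (Function('u')(D) = Mul(6, 3) = 18)
Mul(46, Add(Mul(Add(1, Function('u')(-5)), 1), Add(14, Mul(-1, -7)))) = Mul(46, Add(Mul(Add(1, 18), 1), Add(14, Mul(-1, -7)))) = Mul(46, Add(Mul(19, 1), Add(14, 7))) = Mul(46, Add(19, 21)) = Mul(46, 40) = 1840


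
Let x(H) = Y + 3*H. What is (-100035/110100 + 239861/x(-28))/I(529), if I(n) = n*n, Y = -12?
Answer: -440304991/49296790560 ≈ -0.0089317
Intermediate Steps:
x(H) = -12 + 3*H
I(n) = n**2
(-100035/110100 + 239861/x(-28))/I(529) = (-100035/110100 + 239861/(-12 + 3*(-28)))/(529**2) = (-100035*1/110100 + 239861/(-12 - 84))/279841 = (-6669/7340 + 239861/(-96))*(1/279841) = (-6669/7340 + 239861*(-1/96))*(1/279841) = (-6669/7340 - 239861/96)*(1/279841) = -440304991/176160*1/279841 = -440304991/49296790560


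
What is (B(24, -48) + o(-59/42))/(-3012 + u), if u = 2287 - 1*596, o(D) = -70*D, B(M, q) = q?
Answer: -151/3963 ≈ -0.038102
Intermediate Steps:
u = 1691 (u = 2287 - 596 = 1691)
(B(24, -48) + o(-59/42))/(-3012 + u) = (-48 - (-4130)/42)/(-3012 + 1691) = (-48 - (-4130)/42)/(-1321) = (-48 - 70*(-59/42))*(-1/1321) = (-48 + 295/3)*(-1/1321) = (151/3)*(-1/1321) = -151/3963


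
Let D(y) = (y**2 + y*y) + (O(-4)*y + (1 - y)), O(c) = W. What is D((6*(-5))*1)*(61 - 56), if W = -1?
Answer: 9305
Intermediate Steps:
O(c) = -1
D(y) = 1 - 2*y + 2*y**2 (D(y) = (y**2 + y*y) + (-y + (1 - y)) = (y**2 + y**2) + (1 - 2*y) = 2*y**2 + (1 - 2*y) = 1 - 2*y + 2*y**2)
D((6*(-5))*1)*(61 - 56) = (1 - 2*6*(-5) + 2*((6*(-5))*1)**2)*(61 - 56) = (1 - (-60) + 2*(-30*1)**2)*5 = (1 - 2*(-30) + 2*(-30)**2)*5 = (1 + 60 + 2*900)*5 = (1 + 60 + 1800)*5 = 1861*5 = 9305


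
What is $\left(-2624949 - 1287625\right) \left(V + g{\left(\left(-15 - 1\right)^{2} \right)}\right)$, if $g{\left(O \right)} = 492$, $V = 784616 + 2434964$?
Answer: $-12598769985328$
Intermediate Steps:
$V = 3219580$
$\left(-2624949 - 1287625\right) \left(V + g{\left(\left(-15 - 1\right)^{2} \right)}\right) = \left(-2624949 - 1287625\right) \left(3219580 + 492\right) = \left(-3912574\right) 3220072 = -12598769985328$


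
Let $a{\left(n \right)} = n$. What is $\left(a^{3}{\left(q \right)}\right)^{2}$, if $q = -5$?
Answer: $15625$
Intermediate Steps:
$\left(a^{3}{\left(q \right)}\right)^{2} = \left(\left(-5\right)^{3}\right)^{2} = \left(-125\right)^{2} = 15625$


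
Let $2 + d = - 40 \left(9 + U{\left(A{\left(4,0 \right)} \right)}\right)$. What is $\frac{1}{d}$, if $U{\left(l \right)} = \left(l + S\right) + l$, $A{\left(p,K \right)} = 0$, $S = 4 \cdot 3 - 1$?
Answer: $- \frac{1}{802} \approx -0.0012469$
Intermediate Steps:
$S = 11$ ($S = 12 - 1 = 11$)
$U{\left(l \right)} = 11 + 2 l$ ($U{\left(l \right)} = \left(l + 11\right) + l = \left(11 + l\right) + l = 11 + 2 l$)
$d = -802$ ($d = -2 - 40 \left(9 + \left(11 + 2 \cdot 0\right)\right) = -2 - 40 \left(9 + \left(11 + 0\right)\right) = -2 - 40 \left(9 + 11\right) = -2 - 800 = -802$)
$\frac{1}{d} = \frac{1}{-802} = - \frac{1}{802}$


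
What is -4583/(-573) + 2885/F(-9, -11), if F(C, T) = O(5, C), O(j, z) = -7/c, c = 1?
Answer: -1621024/4011 ≈ -404.14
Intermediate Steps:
O(j, z) = -7 (O(j, z) = -7/1 = -7*1 = -7)
F(C, T) = -7
-4583/(-573) + 2885/F(-9, -11) = -4583/(-573) + 2885/(-7) = -4583*(-1/573) + 2885*(-⅐) = 4583/573 - 2885/7 = -1621024/4011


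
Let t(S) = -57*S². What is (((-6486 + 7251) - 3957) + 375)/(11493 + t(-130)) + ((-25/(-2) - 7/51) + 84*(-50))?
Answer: -135517867613/32361438 ≈ -4187.6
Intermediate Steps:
(((-6486 + 7251) - 3957) + 375)/(11493 + t(-130)) + ((-25/(-2) - 7/51) + 84*(-50)) = (((-6486 + 7251) - 3957) + 375)/(11493 - 57*(-130)²) + ((-25/(-2) - 7/51) + 84*(-50)) = ((765 - 3957) + 375)/(11493 - 57*16900) + ((-25*(-½) - 7*1/51) - 4200) = (-3192 + 375)/(11493 - 963300) + ((25/2 - 7/51) - 4200) = -2817/(-951807) + (1261/102 - 4200) = -2817*(-1/951807) - 427139/102 = 939/317269 - 427139/102 = -135517867613/32361438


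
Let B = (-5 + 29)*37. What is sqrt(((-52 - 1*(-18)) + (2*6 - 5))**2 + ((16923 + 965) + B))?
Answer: sqrt(19505) ≈ 139.66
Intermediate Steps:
B = 888 (B = 24*37 = 888)
sqrt(((-52 - 1*(-18)) + (2*6 - 5))**2 + ((16923 + 965) + B)) = sqrt(((-52 - 1*(-18)) + (2*6 - 5))**2 + ((16923 + 965) + 888)) = sqrt(((-52 + 18) + (12 - 5))**2 + (17888 + 888)) = sqrt((-34 + 7)**2 + 18776) = sqrt((-27)**2 + 18776) = sqrt(729 + 18776) = sqrt(19505)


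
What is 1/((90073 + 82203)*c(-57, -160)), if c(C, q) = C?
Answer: -1/9819732 ≈ -1.0184e-7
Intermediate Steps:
1/((90073 + 82203)*c(-57, -160)) = 1/((90073 + 82203)*(-57)) = -1/57/172276 = (1/172276)*(-1/57) = -1/9819732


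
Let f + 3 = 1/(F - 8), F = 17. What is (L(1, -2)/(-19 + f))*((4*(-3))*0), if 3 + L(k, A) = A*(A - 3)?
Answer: 0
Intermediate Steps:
f = -26/9 (f = -3 + 1/(17 - 8) = -3 + 1/9 = -3 + ⅑ = -26/9 ≈ -2.8889)
L(k, A) = -3 + A*(-3 + A) (L(k, A) = -3 + A*(A - 3) = -3 + A*(-3 + A))
(L(1, -2)/(-19 + f))*((4*(-3))*0) = ((-3 + (-2)² - 3*(-2))/(-19 - 26/9))*((4*(-3))*0) = ((-3 + 4 + 6)/(-197/9))*(-12*0) = (7*(-9/197))*0 = -63/197*0 = 0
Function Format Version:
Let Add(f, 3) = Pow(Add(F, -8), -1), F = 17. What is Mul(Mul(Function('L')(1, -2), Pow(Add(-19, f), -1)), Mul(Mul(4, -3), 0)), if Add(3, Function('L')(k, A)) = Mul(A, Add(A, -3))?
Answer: 0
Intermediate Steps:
f = Rational(-26, 9) (f = Add(-3, Pow(Add(17, -8), -1)) = Add(-3, Pow(9, -1)) = Add(-3, Rational(1, 9)) = Rational(-26, 9) ≈ -2.8889)
Function('L')(k, A) = Add(-3, Mul(A, Add(-3, A))) (Function('L')(k, A) = Add(-3, Mul(A, Add(A, -3))) = Add(-3, Mul(A, Add(-3, A))))
Mul(Mul(Function('L')(1, -2), Pow(Add(-19, f), -1)), Mul(Mul(4, -3), 0)) = Mul(Mul(Add(-3, Pow(-2, 2), Mul(-3, -2)), Pow(Add(-19, Rational(-26, 9)), -1)), Mul(Mul(4, -3), 0)) = Mul(Mul(Add(-3, 4, 6), Pow(Rational(-197, 9), -1)), Mul(-12, 0)) = Mul(Mul(7, Rational(-9, 197)), 0) = Mul(Rational(-63, 197), 0) = 0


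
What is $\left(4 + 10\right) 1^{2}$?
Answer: $14$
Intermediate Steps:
$\left(4 + 10\right) 1^{2} = 14 \cdot 1 = 14$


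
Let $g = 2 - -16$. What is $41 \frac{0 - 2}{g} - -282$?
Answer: $\frac{2497}{9} \approx 277.44$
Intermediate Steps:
$g = 18$ ($g = 2 + 16 = 18$)
$41 \frac{0 - 2}{g} - -282 = 41 \frac{0 - 2}{18} - -282 = 41 \left(0 - 2\right) \frac{1}{18} + 282 = 41 \left(\left(-2\right) \frac{1}{18}\right) + 282 = 41 \left(- \frac{1}{9}\right) + 282 = - \frac{41}{9} + 282 = \frac{2497}{9}$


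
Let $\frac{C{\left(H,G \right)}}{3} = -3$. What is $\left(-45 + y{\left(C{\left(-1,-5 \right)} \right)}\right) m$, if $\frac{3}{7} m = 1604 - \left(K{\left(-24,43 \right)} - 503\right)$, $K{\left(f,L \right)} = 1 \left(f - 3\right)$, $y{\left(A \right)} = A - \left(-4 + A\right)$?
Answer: $- \frac{612458}{3} \approx -2.0415 \cdot 10^{5}$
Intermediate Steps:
$C{\left(H,G \right)} = -9$ ($C{\left(H,G \right)} = 3 \left(-3\right) = -9$)
$y{\left(A \right)} = 4$
$K{\left(f,L \right)} = -3 + f$ ($K{\left(f,L \right)} = 1 \left(-3 + f\right) = -3 + f$)
$m = \frac{14938}{3}$ ($m = \frac{7 \left(1604 - \left(\left(-3 - 24\right) - 503\right)\right)}{3} = \frac{7 \left(1604 - \left(-27 - 503\right)\right)}{3} = \frac{7 \left(1604 - -530\right)}{3} = \frac{7 \left(1604 + 530\right)}{3} = \frac{7}{3} \cdot 2134 = \frac{14938}{3} \approx 4979.3$)
$\left(-45 + y{\left(C{\left(-1,-5 \right)} \right)}\right) m = \left(-45 + 4\right) \frac{14938}{3} = \left(-41\right) \frac{14938}{3} = - \frac{612458}{3}$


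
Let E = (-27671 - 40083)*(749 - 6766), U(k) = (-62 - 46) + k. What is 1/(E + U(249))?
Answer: 1/407675959 ≈ 2.4529e-9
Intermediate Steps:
U(k) = -108 + k
E = 407675818 (E = -67754*(-6017) = 407675818)
1/(E + U(249)) = 1/(407675818 + (-108 + 249)) = 1/(407675818 + 141) = 1/407675959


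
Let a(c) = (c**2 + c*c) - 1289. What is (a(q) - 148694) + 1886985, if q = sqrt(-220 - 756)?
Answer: 1735050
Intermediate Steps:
q = 4*I*sqrt(61) (q = sqrt(-976) = 4*I*sqrt(61) ≈ 31.241*I)
a(c) = -1289 + 2*c**2 (a(c) = (c**2 + c**2) - 1289 = 2*c**2 - 1289 = -1289 + 2*c**2)
(a(q) - 148694) + 1886985 = ((-1289 + 2*(4*I*sqrt(61))**2) - 148694) + 1886985 = ((-1289 + 2*(-976)) - 148694) + 1886985 = ((-1289 - 1952) - 148694) + 1886985 = (-3241 - 148694) + 1886985 = -151935 + 1886985 = 1735050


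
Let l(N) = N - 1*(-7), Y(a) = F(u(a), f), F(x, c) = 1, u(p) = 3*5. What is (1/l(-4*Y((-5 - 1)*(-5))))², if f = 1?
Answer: ⅑ ≈ 0.11111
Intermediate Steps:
u(p) = 15
Y(a) = 1
l(N) = 7 + N (l(N) = N + 7 = 7 + N)
(1/l(-4*Y((-5 - 1)*(-5))))² = (1/(7 - 4*1))² = (1/(7 - 4))² = (1/3)² = (⅓)² = ⅑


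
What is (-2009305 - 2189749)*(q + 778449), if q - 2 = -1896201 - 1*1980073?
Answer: 13007926059442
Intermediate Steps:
q = -3876272 (q = 2 + (-1896201 - 1*1980073) = 2 + (-1896201 - 1980073) = 2 - 3876274 = -3876272)
(-2009305 - 2189749)*(q + 778449) = (-2009305 - 2189749)*(-3876272 + 778449) = -4199054*(-3097823) = 13007926059442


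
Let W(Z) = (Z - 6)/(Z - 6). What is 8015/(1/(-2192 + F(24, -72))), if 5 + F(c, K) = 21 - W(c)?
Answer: -17448655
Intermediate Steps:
W(Z) = 1 (W(Z) = (-6 + Z)/(-6 + Z) = 1)
F(c, K) = 15 (F(c, K) = -5 + (21 - 1*1) = -5 + (21 - 1) = -5 + 20 = 15)
8015/(1/(-2192 + F(24, -72))) = 8015/(1/(-2192 + 15)) = 8015/(1/(-2177)) = 8015/(-1/2177) = 8015*(-2177) = -17448655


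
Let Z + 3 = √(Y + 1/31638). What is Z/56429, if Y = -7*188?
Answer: -3/56429 + I*√1317267334266/1785300702 ≈ -5.3164e-5 + 0.00064287*I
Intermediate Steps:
Y = -1316
Z = -3 + I*√1317267334266/31638 (Z = -3 + √(-1316 + 1/31638) = -3 + √(-41635607/31638) = -3 + I*√1317267334266/31638 ≈ -3.0 + 36.277*I)
Z/56429 = (-3 + I*√1317267334266/31638)/56429 = (-3 + I*√1317267334266/31638)*(1/56429) = -3/56429 + I*√1317267334266/1785300702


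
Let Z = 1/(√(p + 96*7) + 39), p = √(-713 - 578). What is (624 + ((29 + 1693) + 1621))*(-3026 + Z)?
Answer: -12004142 + 3967/(39 + √(672 + I*√1291)) ≈ -1.2004e+7 - 0.65176*I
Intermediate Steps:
p = I*√1291 (p = √(-1291) = I*√1291 ≈ 35.93*I)
Z = 1/(39 + √(672 + I*√1291)) (Z = 1/(√(I*√1291 + 96*7) + 39) = 1/(√(I*√1291 + 672) + 39) = 1/(√(672 + I*√1291) + 39) = 1/(39 + √(672 + I*√1291)) ≈ 0.015399 - 0.0001643*I)
(624 + ((29 + 1693) + 1621))*(-3026 + Z) = (624 + ((29 + 1693) + 1621))*(-3026 + 1/(39 + √(672 + I*√1291))) = (624 + (1722 + 1621))*(-3026 + 1/(39 + √(672 + I*√1291))) = (624 + 3343)*(-3026 + 1/(39 + √(672 + I*√1291))) = 3967*(-3026 + 1/(39 + √(672 + I*√1291))) = -12004142 + 3967/(39 + √(672 + I*√1291))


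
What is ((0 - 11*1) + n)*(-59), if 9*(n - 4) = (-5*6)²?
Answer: -5487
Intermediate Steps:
n = 104 (n = 4 + (-5*6)²/9 = 4 + (⅑)*(-30)² = 4 + (⅑)*900 = 4 + 100 = 104)
((0 - 11*1) + n)*(-59) = ((0 - 11*1) + 104)*(-59) = ((0 - 11) + 104)*(-59) = (-11 + 104)*(-59) = 93*(-59) = -5487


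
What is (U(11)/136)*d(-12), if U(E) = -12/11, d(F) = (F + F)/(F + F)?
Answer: -3/374 ≈ -0.0080214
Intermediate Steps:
d(F) = 1 (d(F) = (2*F)/((2*F)) = (2*F)*(1/(2*F)) = 1)
U(E) = -12/11 (U(E) = -12*1/11 = -12/11)
(U(11)/136)*d(-12) = -12/11/136*1 = -12/11*1/136*1 = -3/374*1 = -3/374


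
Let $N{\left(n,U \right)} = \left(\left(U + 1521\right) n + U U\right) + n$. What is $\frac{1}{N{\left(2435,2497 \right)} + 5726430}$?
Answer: $\frac{1}{21747704} \approx 4.5982 \cdot 10^{-8}$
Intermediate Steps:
$N{\left(n,U \right)} = n + U^{2} + n \left(1521 + U\right)$ ($N{\left(n,U \right)} = \left(\left(1521 + U\right) n + U^{2}\right) + n = \left(n \left(1521 + U\right) + U^{2}\right) + n = \left(U^{2} + n \left(1521 + U\right)\right) + n = n + U^{2} + n \left(1521 + U\right)$)
$\frac{1}{N{\left(2435,2497 \right)} + 5726430} = \frac{1}{\left(2497^{2} + 1522 \cdot 2435 + 2497 \cdot 2435\right) + 5726430} = \frac{1}{\left(6235009 + 3706070 + 6080195\right) + 5726430} = \frac{1}{16021274 + 5726430} = \frac{1}{21747704}$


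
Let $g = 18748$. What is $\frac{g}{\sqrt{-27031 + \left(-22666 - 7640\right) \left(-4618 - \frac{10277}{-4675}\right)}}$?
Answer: $\frac{93740 \sqrt{122268632624831}}{653842955213} \approx 1.5853$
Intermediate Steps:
$\frac{g}{\sqrt{-27031 + \left(-22666 - 7640\right) \left(-4618 - \frac{10277}{-4675}\right)}} = \frac{18748}{\sqrt{-27031 + \left(-22666 - 7640\right) \left(-4618 - \frac{10277}{-4675}\right)}} = \frac{18748}{\sqrt{-27031 - 30306 \left(-4618 - - \frac{10277}{4675}\right)}} = \frac{18748}{\sqrt{-27031 - 30306 \left(-4618 + \frac{10277}{4675}\right)}} = \frac{18748}{\sqrt{-27031 - - \frac{653969325138}{4675}}} = \frac{18748}{\sqrt{-27031 + \frac{653969325138}{4675}}} = \frac{18748}{\sqrt{\frac{653842955213}{4675}}} = \frac{18748}{\frac{1}{935} \sqrt{122268632624831}} = 18748 \frac{5 \sqrt{122268632624831}}{653842955213} = \frac{93740 \sqrt{122268632624831}}{653842955213}$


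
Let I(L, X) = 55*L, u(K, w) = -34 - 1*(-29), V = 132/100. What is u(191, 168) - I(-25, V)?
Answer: 1370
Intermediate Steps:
V = 33/25 (V = 132*(1/100) = 33/25 ≈ 1.3200)
u(K, w) = -5 (u(K, w) = -34 + 29 = -5)
u(191, 168) - I(-25, V) = -5 - 55*(-25) = -5 - 1*(-1375) = -5 + 1375 = 1370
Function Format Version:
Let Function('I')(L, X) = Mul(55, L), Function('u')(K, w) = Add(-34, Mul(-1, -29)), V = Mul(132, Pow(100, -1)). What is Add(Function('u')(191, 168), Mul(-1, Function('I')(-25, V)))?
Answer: 1370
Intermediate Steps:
V = Rational(33, 25) (V = Mul(132, Rational(1, 100)) = Rational(33, 25) ≈ 1.3200)
Function('u')(K, w) = -5 (Function('u')(K, w) = Add(-34, 29) = -5)
Add(Function('u')(191, 168), Mul(-1, Function('I')(-25, V))) = Add(-5, Mul(-1, Mul(55, -25))) = Add(-5, Mul(-1, -1375)) = Add(-5, 1375) = 1370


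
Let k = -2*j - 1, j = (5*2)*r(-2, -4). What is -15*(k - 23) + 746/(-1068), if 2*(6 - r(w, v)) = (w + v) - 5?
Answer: 2034167/534 ≈ 3809.3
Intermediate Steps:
r(w, v) = 17/2 - v/2 - w/2 (r(w, v) = 6 - ((w + v) - 5)/2 = 6 - ((v + w) - 5)/2 = 6 - (-5 + v + w)/2 = 6 + (5/2 - v/2 - w/2) = 17/2 - v/2 - w/2)
j = 115 (j = (5*2)*(17/2 - 1/2*(-4) - 1/2*(-2)) = 10*(17/2 + 2 + 1) = 10*(23/2) = 115)
k = -231 (k = -2*115 - 1 = -230 - 1 = -231)
-15*(k - 23) + 746/(-1068) = -15*(-231 - 23) + 746/(-1068) = -15*(-254) + 746*(-1/1068) = 3810 - 373/534 = 2034167/534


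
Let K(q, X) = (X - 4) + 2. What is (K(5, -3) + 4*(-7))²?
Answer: 1089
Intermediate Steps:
K(q, X) = -2 + X (K(q, X) = (-4 + X) + 2 = -2 + X)
(K(5, -3) + 4*(-7))² = ((-2 - 3) + 4*(-7))² = (-5 - 28)² = (-33)² = 1089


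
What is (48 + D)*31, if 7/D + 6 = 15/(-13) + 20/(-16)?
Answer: 638972/437 ≈ 1462.2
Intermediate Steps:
D = -364/437 (D = 7/(-6 + (15/(-13) + 20/(-16))) = 7/(-6 + (15*(-1/13) + 20*(-1/16))) = 7/(-6 + (-15/13 - 5/4)) = 7/(-6 - 125/52) = 7/(-437/52) = 7*(-52/437) = -364/437 ≈ -0.83295)
(48 + D)*31 = (48 - 364/437)*31 = (20612/437)*31 = 638972/437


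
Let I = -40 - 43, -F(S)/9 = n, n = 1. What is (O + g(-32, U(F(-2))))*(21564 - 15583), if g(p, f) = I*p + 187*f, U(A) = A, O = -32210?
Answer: -186828497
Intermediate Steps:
F(S) = -9 (F(S) = -9*1 = -9)
I = -83
g(p, f) = -83*p + 187*f
(O + g(-32, U(F(-2))))*(21564 - 15583) = (-32210 + (-83*(-32) + 187*(-9)))*(21564 - 15583) = (-32210 + (2656 - 1683))*5981 = (-32210 + 973)*5981 = -31237*5981 = -186828497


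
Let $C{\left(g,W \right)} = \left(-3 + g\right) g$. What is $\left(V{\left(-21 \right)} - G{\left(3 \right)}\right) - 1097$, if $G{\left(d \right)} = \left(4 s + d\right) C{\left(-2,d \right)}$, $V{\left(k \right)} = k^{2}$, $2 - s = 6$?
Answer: $-526$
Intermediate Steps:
$s = -4$ ($s = 2 - 6 = -4$)
$C{\left(g,W \right)} = g \left(-3 + g\right)$
$G{\left(d \right)} = -160 + 10 d$ ($G{\left(d \right)} = \left(4 \left(-4\right) + d\right) \left(- 2 \left(-3 - 2\right)\right) = \left(-16 + d\right) \left(\left(-2\right) \left(-5\right)\right) = \left(-16 + d\right) 10 = -160 + 10 d$)
$\left(V{\left(-21 \right)} - G{\left(3 \right)}\right) - 1097 = \left(\left(-21\right)^{2} - \left(-160 + 10 \cdot 3\right)\right) - 1097 = \left(441 - \left(-160 + 30\right)\right) - 1097 = \left(441 - -130\right) - 1097 = \left(441 + 130\right) - 1097 = 571 - 1097 = -526$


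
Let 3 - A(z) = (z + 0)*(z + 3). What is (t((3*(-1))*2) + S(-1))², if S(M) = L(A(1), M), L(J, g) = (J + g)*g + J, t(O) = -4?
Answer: 9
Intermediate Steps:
A(z) = 3 - z*(3 + z) (A(z) = 3 - (z + 0)*(z + 3) = 3 - z*(3 + z))
L(J, g) = J + g*(J + g) (L(J, g) = g*(J + g) + J = J + g*(J + g))
S(M) = -1 + M² - M (S(M) = (3 - 1*1² - 3*1) + M² + (3 - 1*1² - 3*1)*M = (3 - 1*1 - 3) + M² + (3 - 1*1 - 3)*M = (3 - 1 - 3) + M² + (3 - 1 - 3)*M = -1 + M² - M)
(t((3*(-1))*2) + S(-1))² = (-4 + (-1 + (-1)² - 1*(-1)))² = (-4 + (-1 + 1 + 1))² = (-4 + 1)² = (-3)² = 9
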